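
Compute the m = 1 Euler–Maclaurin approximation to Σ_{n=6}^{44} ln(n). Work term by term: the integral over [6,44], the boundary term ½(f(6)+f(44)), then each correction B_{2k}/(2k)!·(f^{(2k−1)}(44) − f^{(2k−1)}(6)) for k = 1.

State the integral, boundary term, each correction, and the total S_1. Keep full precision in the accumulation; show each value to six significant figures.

S_1 ≈ 120.530

∫_6^44 ln(x) dx evaluates to 117.754.
½[f(6) + f(44)] = ½[1.79176 + 3.78419] = 2.78797.
Integral + boundary = 120.542.
k=1: B_{2}/(2)! × [f^{(1)}(44) − f^{(1)}(6)] = 1/12 × (0.0227273 − 0.166667) = -0.0119949.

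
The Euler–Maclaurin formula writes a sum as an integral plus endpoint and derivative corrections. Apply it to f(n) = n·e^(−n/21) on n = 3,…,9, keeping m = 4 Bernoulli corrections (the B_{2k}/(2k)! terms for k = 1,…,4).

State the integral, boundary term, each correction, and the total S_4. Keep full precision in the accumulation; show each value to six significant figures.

S_4 ≈ 30.7008

Integral: ∫_3^9 x·e^(−x/21) dx = 26.4999.
Endpoint term: (f(3) + f(9))/2 = (2.60063 + 5.86295)/2 = 4.23179.
Running total after boundary: 30.7316.
Correction k=1: B_{2}/2! · (f^{(1)}(9) − f^{(1)}(3)) = 1/12 · (0.372251 − 0.743038) = -0.0308989.
After k=1: 30.7007.
Correction k=2: B_{4}/4! · (f^{(3)}(9) − f^{(3)}(3)) = −1/720 · (0.00379848 − 0.00561631) = 2.52477e-06.
After k=2: 30.7008.
Correction k=3: B_{6}/6! · (f^{(5)}(9) − f^{(5)}(3)) = 1/30240 · (1.53126e-05 − 2.16502e-05) = -2.09577e-10.
After k=3: 30.7008.
Correction k=4: B_{8}/8! · (f^{(7)}(9) − f^{(7)}(3)) = −1/1209600 · (4.99135e-08 − 6.93083e-08) = 1.60341e-14.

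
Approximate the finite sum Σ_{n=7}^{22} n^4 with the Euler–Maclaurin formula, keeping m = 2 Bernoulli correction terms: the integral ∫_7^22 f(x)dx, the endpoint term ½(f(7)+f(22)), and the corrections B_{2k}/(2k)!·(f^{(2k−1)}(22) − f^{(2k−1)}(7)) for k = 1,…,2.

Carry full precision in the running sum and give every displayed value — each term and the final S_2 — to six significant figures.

S_2 ≈ 1.14913e+06

The integral term ∫_7^22 x^4 dx = 1.02736e+06.
Boundary: ½(f(7) + f(22)) = ½(2401.00 + 234256) = 118328.
Running total after boundary: 1.14569e+06.
k=1: B_{2}/(2)! × [f^{(1)}(22) − f^{(1)}(7)] = 1/12 × (42592.0 − 1372.00) = 3435.00.
After k=1: 1.14913e+06.
k=2: B_{4}/(4)! × [f^{(3)}(22) − f^{(3)}(7)] = −1/720 × (528.000 − 168.000) = -0.500000.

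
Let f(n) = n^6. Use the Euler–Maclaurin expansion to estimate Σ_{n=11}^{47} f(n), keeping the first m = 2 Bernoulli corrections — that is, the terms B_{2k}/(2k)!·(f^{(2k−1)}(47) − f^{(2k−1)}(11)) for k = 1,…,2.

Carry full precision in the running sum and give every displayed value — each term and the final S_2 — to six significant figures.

Integral: ∫_11^47 x^6 dx = 7.23719e+10.
Boundary: ½(f(11) + f(47)) = ½(1.77156e+06 + 1.07792e+10) = 5.39049e+09.
Running total after boundary: 7.77624e+10.
Correction k=1: B_{2}/2! · (f^{(1)}(47) − f^{(1)}(11)) = 1/12 · (1.37607e+09 − 966306) = 1.14592e+08.
Partial sum through k=1: 7.78770e+10.
Correction k=2: B_{4}/4! · (f^{(3)}(47) − f^{(3)}(11)) = −1/720 · (1.24588e+07 − 159720) = -17082.0.

S_2 ≈ 7.78770e+10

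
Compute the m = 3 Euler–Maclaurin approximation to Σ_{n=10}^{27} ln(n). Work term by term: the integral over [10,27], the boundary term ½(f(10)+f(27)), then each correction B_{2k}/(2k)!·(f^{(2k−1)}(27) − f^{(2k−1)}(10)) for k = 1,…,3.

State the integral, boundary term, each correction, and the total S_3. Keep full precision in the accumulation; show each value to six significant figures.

S_3 ≈ 51.7557

∫_10^27 ln(x) dx evaluates to 48.9617.
½[f(10) + f(27)] = ½[2.30259 + 3.29584] = 2.79921.
Integral + boundary = 51.7610.
k=1: B_{2}/(2)! × [f^{(1)}(27) − f^{(1)}(10)] = 1/12 × (0.0370370 − 0.100000) = -0.00524691.
Running total after k=1: 51.7557.
k=2: B_{4}/(4)! × [f^{(3)}(27) − f^{(3)}(10)] = −1/720 × (0.000101611 − 0.00200000) = 2.63665e-06.
Running total after k=2: 51.7557.
k=3: B_{6}/(6)! × [f^{(5)}(27) − f^{(5)}(10)] = 1/30240 × (1.67260e-06 − 0.000240000) = -7.88120e-09.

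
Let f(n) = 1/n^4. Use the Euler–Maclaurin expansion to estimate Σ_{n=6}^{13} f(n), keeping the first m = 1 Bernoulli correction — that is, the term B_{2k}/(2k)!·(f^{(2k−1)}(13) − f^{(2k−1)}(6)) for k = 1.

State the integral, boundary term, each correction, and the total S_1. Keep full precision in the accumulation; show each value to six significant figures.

S_1 ≈ 0.00183677

∫_6^13 1/x^4 dx evaluates to 0.00139149.
Boundary: ½(f(6) + f(13)) = ½(0.000771605 + 3.50128e-05) = 0.000403309.
Integral + boundary = 0.00179480.
Order-1 term: 1/12 · (-1.07732e-05 − (-0.000514403)) = 4.19692e-05.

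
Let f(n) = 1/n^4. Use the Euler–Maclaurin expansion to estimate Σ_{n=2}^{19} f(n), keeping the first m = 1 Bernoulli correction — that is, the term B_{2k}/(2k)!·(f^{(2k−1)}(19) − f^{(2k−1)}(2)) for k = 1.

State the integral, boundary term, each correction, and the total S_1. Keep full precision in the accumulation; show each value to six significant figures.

Integral: ∫_2^19 1/x^4 dx = 0.0416181.
Endpoint term: (f(2) + f(19))/2 = (0.0625000 + 7.67336e-06)/2 = 0.0312538.
Running total after boundary: 0.0728719.
k=1: B_{2}/(2)! × [f^{(1)}(19) − f^{(1)}(2)] = 1/12 × (-1.61544e-06 − (-0.125000)) = 0.0104165.

S_1 ≈ 0.0832884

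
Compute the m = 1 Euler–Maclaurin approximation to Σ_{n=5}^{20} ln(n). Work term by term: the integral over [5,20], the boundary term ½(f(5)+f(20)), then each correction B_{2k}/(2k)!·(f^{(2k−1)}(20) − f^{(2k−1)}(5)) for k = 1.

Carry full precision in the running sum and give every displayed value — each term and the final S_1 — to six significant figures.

Integral: ∫_5^20 ln(x) dx = 36.8675.
Boundary: ½(f(5) + f(20)) = ½(1.60944 + 2.99573) = 2.30259.
So far: 39.1700.
k=1: B_{2}/(2)! × [f^{(1)}(20) − f^{(1)}(5)] = 1/12 × (0.0500000 − 0.200000) = -0.0125000.

S_1 ≈ 39.1575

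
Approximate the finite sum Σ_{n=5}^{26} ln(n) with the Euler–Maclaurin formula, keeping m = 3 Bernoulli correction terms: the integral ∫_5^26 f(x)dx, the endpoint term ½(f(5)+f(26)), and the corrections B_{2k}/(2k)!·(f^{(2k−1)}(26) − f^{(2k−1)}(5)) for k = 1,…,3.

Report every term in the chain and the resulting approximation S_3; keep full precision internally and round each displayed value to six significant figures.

S_3 ≈ 58.0836

The integral term ∫_5^26 ln(x) dx = 55.6633.
Boundary: ½(f(5) + f(26)) = ½(1.60944 + 3.25810) = 2.43377.
Integral + boundary = 58.0971.
Order-1 term: 1/12 · (0.0384615 − 0.200000) = -0.0134615.
Partial sum through k=1: 58.0836.
Order-2 term: −1/720 · (0.000113792 − 0.0160000) = 2.20642e-05.
Partial sum through k=2: 58.0836.
Order-3 term: 1/30240 · (2.01997e-06 − 0.00768000) = -2.53901e-07.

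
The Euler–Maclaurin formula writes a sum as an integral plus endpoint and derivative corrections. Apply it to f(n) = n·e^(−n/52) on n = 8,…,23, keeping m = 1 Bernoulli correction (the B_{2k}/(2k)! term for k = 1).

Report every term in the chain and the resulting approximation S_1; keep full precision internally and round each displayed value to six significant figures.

∫_8^23 x·e^(−x/52) dx evaluates to 169.148.
½[f(8) + f(23)] = ½[6.85923 + 14.7787] = 10.8190.
So far: 179.967.
Order-1 term: 1/12 · (0.358346 − 0.725496) = -0.0305958.

S_1 ≈ 179.936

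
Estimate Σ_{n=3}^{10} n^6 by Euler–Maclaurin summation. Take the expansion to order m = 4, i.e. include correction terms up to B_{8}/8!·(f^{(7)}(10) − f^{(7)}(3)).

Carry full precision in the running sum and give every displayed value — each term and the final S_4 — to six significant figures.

The integral term ∫_3^10 x^6 dx = 1.42826e+06.
Boundary: ½(f(3) + f(10)) = ½(729.000 + 1.00000e+06) = 500364.
Running total after boundary: 1.92862e+06.
Correction k=1: B_{2}/2! · (f^{(1)}(10) − f^{(1)}(3)) = 1/12 · (600000 − 1458.00) = 49878.5.
Running total after k=1: 1.97850e+06.
Correction k=2: B_{4}/4! · (f^{(3)}(10) − f^{(3)}(3)) = −1/720 · (120000 − 3240.00) = -162.167.
Running total after k=2: 1.97834e+06.
Correction k=3: B_{6}/6! · (f^{(5)}(10) − f^{(5)}(3)) = 1/30240 · (7200.00 − 2160.00) = 0.166667.
Running total after k=3: 1.97834e+06.
Correction k=4: B_{8}/8! · (f^{(7)}(10) − f^{(7)}(3)) = −1/1209600 · (0.00000 − 0.00000) = 0.00000.

S_4 ≈ 1.97834e+06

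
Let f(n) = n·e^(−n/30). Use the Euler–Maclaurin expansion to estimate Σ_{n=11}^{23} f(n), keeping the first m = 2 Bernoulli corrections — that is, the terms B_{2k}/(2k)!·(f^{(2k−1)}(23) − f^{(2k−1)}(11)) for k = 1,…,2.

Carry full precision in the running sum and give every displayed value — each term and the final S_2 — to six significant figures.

∫_11^23 x·e^(−x/30) dx evaluates to 113.791.
½[f(11) + f(23)] = ½[7.62345 + 10.6849] = 9.15415.
Integral + boundary = 122.945.
Order-1 term: 1/12 · (0.108397 − 0.438926) = -0.0275441.
Running total after k=1: 122.918.
Order-2 term: −1/720 · (0.00115279 − 0.00202779) = 1.21527e-06.

S_2 ≈ 122.918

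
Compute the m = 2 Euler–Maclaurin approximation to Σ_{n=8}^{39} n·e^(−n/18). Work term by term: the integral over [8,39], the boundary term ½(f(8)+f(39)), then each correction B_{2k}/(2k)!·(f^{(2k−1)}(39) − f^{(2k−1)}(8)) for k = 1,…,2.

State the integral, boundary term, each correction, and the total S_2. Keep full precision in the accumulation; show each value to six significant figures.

S_2 ≈ 187.293

The integral term ∫_8^39 x·e^(−x/18) dx = 182.535.
Endpoint term: (f(8) + f(39))/2 = (5.12944 + 4.46779)/2 = 4.79862.
So far: 187.334.
k=1: B_{2}/(2)! × [f^{(1)}(39) − f^{(1)}(8)] = 1/12 × (-0.133652 − 0.356211) = -0.0408219.
After k=1: 187.293.
k=2: B_{4}/(4)! × [f^{(3)}(39) − f^{(3)}(8)] = −1/720 × (0.000294647 − 0.00505732) = 6.61483e-06.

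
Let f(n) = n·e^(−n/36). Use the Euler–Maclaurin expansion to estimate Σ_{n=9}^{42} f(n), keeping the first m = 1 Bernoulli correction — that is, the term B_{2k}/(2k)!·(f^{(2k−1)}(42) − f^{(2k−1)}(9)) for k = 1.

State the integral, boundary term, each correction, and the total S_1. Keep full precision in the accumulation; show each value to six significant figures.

S_1 ≈ 397.228

The integral term ∫_9^42 x·e^(−x/36) dx = 387.237.
Boundary: ½(f(9) + f(42)) = ½(7.00921 + 13.0789) = 10.0441.
So far: 397.281.
Correction k=1: B_{2}/2! · (f^{(1)}(42) − f^{(1)}(9)) = 1/12 · (-0.0519005 − 0.584101) = -0.0530001.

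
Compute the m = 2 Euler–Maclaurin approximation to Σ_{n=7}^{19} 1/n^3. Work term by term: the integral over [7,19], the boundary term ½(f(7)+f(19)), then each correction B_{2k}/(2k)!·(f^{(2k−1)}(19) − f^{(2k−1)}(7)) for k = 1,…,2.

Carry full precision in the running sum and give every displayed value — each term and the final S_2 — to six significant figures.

Integral: ∫_7^19 1/x^3 dx = 0.00881904.
Endpoint term: (f(7) + f(19))/2 = (0.00291545 + 0.000145794)/2 = 0.00153062.
Integral + boundary = 0.0103497.
Order-1 term: 1/12 · (-2.30201e-05 − (-0.00124948)) = 0.000102205.
Running total after k=1: 0.0104519.
Order-2 term: −1/720 · (-1.27535e-06 − (-0.000509992)) = -7.06550e-07.

S_2 ≈ 0.0104512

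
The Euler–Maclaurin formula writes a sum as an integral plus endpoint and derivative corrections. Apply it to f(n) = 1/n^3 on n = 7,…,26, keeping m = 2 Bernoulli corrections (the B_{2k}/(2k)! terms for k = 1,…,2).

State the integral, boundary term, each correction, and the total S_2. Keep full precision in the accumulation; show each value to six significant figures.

The integral term ∫_7^26 1/x^3 dx = 0.00946444.
½[f(7) + f(26)] = ½[0.00291545 + 5.68958e-05] = 0.00148617.
Integral + boundary = 0.0109506.
k=1: B_{2}/(2)! × [f^{(1)}(26) − f^{(1)}(7)] = 1/12 × (-6.56490e-06 − (-0.00124948)) = 0.000103576.
Partial sum through k=1: 0.0110542.
k=2: B_{4}/(4)! × [f^{(3)}(26) − f^{(3)}(7)] = −1/720 × (-1.94228e-07 − (-0.000509992)) = -7.08052e-07.

S_2 ≈ 0.0110535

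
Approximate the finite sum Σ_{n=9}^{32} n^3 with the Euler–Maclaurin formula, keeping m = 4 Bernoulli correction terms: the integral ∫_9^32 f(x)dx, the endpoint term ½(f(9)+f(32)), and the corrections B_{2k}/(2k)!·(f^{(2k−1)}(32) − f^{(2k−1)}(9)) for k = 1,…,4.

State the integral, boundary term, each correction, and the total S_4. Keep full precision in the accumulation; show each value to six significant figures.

S_4 ≈ 277488

∫_9^32 x^3 dx evaluates to 260504.
Endpoint term: (f(9) + f(32))/2 = (729.000 + 32768.0)/2 = 16748.5.
Running total after boundary: 277252.
k=1: B_{2}/(2)! × [f^{(1)}(32) − f^{(1)}(9)] = 1/12 × (3072.00 − 243.000) = 235.750.
Running total after k=1: 277488.
k=2: B_{4}/(4)! × [f^{(3)}(32) − f^{(3)}(9)] = −1/720 × (6.00000 − 6.00000) = 0.00000.
Running total after k=2: 277488.
k=3: B_{6}/(6)! × [f^{(5)}(32) − f^{(5)}(9)] = 1/30240 × (0.00000 − 0.00000) = 0.00000.
Running total after k=3: 277488.
k=4: B_{8}/(8)! × [f^{(7)}(32) − f^{(7)}(9)] = −1/1209600 × (0.00000 − 0.00000) = 0.00000.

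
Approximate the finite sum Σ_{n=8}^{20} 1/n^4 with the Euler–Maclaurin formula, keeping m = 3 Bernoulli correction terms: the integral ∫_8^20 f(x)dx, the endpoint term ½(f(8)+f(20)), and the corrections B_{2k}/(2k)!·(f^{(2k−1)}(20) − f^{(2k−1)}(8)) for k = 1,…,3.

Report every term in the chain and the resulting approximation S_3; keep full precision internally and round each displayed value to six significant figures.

S_3 ≈ 0.000744561

∫_8^20 1/x^4 dx evaluates to 0.000609375.
Endpoint term: (f(8) + f(20))/2 = (0.000244141 + 6.25000e-06)/2 = 0.000125195.
So far: 0.000734570.
Correction k=1: B_{2}/2! · (f^{(1)}(20) − f^{(1)}(8)) = 1/12 · (-1.25000e-06 − (-0.000122070)) = 1.00684e-05.
After k=1: 0.000744639.
Correction k=2: B_{4}/4! · (f^{(3)}(20) − f^{(3)}(8)) = −1/720 · (-9.37500e-08 − (-5.72205e-05)) = -7.93427e-08.
After k=2: 0.000744559.
Correction k=3: B_{6}/6! · (f^{(5)}(20) − f^{(5)}(8)) = 1/30240 · (-1.31250e-08 − (-5.00679e-05)) = 1.65525e-09.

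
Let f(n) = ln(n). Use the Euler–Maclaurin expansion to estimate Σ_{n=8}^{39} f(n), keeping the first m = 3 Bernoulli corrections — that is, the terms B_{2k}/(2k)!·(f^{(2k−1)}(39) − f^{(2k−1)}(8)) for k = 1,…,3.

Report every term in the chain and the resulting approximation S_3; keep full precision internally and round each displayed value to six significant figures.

S_3 ≈ 98.1066

The integral term ∫_8^39 ln(x) dx = 95.2434.
½[f(8) + f(39)] = ½[2.07944 + 3.66356] = 2.87150.
Integral + boundary = 98.1149.
k=1: B_{2}/(2)! × [f^{(1)}(39) − f^{(1)}(8)] = 1/12 × (0.0256410 − 0.125000) = -0.00827991.
Partial sum through k=1: 98.1066.
k=2: B_{4}/(4)! × [f^{(3)}(39) − f^{(3)}(8)] = −1/720 × (3.37160e-05 − 0.00390625) = 5.37852e-06.
Partial sum through k=2: 98.1066.
k=3: B_{6}/(6)! × [f^{(5)}(39) − f^{(5)}(8)] = 1/30240 × (2.66004e-07 − 0.000732422) = -2.42115e-08.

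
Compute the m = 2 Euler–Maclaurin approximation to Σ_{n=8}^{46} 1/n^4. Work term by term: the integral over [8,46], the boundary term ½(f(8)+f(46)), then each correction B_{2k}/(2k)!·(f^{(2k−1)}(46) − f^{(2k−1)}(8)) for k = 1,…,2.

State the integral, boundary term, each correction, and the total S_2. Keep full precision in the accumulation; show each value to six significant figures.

The integral term ∫_8^46 1/x^4 dx = 0.000647617.
Boundary: ½(f(8) + f(46)) = ½(0.000244141 + 2.23341e-07) = 0.000122182.
So far: 0.000769799.
Order-1 term: 1/12 · (-1.94210e-08 − (-0.000122070)) = 1.01709e-05.
Running total after k=1: 0.000779970.
Order-2 term: −1/720 · (-2.75345e-10 − (-5.72205e-05)) = -7.94725e-08.

S_2 ≈ 0.000779891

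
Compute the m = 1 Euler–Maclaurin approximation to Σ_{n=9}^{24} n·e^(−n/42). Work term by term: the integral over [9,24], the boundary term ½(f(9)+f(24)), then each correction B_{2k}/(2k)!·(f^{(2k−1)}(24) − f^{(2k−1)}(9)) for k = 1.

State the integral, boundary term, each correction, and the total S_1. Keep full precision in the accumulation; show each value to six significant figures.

S_1 ≈ 173.824

The integral term ∫_9^24 x·e^(−x/42) dx = 163.448.
½[f(9) + f(24)] = ½[7.26406 + 13.5532] = 10.4086.
Running total after boundary: 173.856.
Correction k=1: B_{2}/2! · (f^{(1)}(24) − f^{(1)}(9)) = 1/12 · (0.242022 − 0.634164) = -0.0326785.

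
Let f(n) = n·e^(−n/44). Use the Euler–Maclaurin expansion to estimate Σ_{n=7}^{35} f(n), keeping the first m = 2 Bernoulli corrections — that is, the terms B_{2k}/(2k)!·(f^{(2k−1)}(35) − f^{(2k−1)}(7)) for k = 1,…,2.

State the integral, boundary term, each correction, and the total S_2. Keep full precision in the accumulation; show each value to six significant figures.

The integral term ∫_7^35 x·e^(−x/44) dx = 344.967.
Boundary: ½(f(7) + f(35)) = ½(5.97043 + 15.7982) = 10.8843.
Running total after boundary: 355.851.
Order-1 term: 1/12 · (0.0923269 − 0.717227) = -0.0520750.
Running total after k=1: 355.799.
Order-2 term: −1/720 · (0.000513987 − 0.00125158) = 1.02444e-06.

S_2 ≈ 355.799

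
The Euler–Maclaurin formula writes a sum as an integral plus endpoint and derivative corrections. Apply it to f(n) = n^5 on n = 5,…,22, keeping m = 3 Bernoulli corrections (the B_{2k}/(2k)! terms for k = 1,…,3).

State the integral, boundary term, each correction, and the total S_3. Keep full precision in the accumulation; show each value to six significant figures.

Integral: ∫_5^22 x^5 dx = 1.88940e+07.
½[f(5) + f(22)] = ½[3125.00 + 5.15363e+06] = 2.57838e+06.
So far: 2.14724e+07.
Order-1 term: 1/12 · (1.17128e+06 − 3125.00) = 97346.2.
After k=1: 2.15698e+07.
Order-2 term: −1/720 · (29040.0 − 1500.00) = -38.2500.
After k=2: 2.15697e+07.
Order-3 term: 1/30240 · (120.000 − 120.000) = 0.00000.

S_3 ≈ 2.15697e+07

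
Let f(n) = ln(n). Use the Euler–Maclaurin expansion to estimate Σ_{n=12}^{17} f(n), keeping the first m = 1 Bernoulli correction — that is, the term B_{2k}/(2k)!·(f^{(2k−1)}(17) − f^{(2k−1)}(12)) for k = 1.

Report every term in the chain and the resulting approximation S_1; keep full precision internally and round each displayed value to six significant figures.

S_1 ≈ 16.0028

Integral: ∫_12^17 ln(x) dx = 13.3457.
½[f(12) + f(17)] = ½[2.48491 + 2.83321] = 2.65906.
Integral + boundary = 16.0048.
Correction k=1: B_{2}/2! · (f^{(1)}(17) − f^{(1)}(12)) = 1/12 · (0.0588235 − 0.0833333) = -0.00204248.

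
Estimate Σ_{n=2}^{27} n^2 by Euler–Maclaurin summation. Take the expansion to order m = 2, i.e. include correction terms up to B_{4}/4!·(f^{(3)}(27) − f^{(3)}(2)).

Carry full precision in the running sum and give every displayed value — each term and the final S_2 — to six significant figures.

S_2 ≈ 6929.00

The integral term ∫_2^27 x^2 dx = 6558.33.
Boundary: ½(f(2) + f(27)) = ½(4.00000 + 729.000) = 366.500.
Running total after boundary: 6924.83.
k=1: B_{2}/(2)! × [f^{(1)}(27) − f^{(1)}(2)] = 1/12 × (54.0000 − 4.00000) = 4.16667.
Running total after k=1: 6929.00.
k=2: B_{4}/(4)! × [f^{(3)}(27) − f^{(3)}(2)] = −1/720 × (0.00000 − 0.00000) = 0.00000.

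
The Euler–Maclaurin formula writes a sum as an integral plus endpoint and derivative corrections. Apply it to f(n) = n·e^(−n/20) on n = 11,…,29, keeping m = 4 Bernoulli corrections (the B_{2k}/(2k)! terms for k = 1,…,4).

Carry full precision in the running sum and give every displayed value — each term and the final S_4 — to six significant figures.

S_4 ≈ 134.374

∫_11^29 x·e^(−x/20) dx evaluates to 127.830.
½[f(11) + f(29)] = ½[6.34645 + 6.80254] = 6.57449.
Running total after boundary: 134.404.
k=1: B_{2}/(2)! × [f^{(1)}(29) − f^{(1)}(11)] = 1/12 × (-0.105557 − 0.259627) = -0.0304320.
Partial sum through k=1: 134.374.
k=2: B_{4}/(4)! × [f^{(3)}(29) − f^{(3)}(11)] = −1/720 × (0.000908960 − 0.00353382) = 3.64564e-06.
Partial sum through k=2: 134.374.
k=3: B_{6}/(6)! × [f^{(5)}(29) − f^{(5)}(11)] = 1/30240 × (5.20453e-06 − 1.60464e-05) = -3.58528e-10.
Partial sum through k=3: 134.374.
k=4: B_{8}/(8)! × [f^{(7)}(29) − f^{(7)}(11)] = −1/1209600 × (2.03416e-08 − 5.81457e-08) = 3.12534e-14.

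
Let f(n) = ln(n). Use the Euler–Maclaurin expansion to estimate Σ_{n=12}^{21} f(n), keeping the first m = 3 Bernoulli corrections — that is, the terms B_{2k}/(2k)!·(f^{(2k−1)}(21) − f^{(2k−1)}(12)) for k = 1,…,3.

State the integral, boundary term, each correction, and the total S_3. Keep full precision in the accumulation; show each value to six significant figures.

The integral term ∫_12^21 ln(x) dx = 25.1161.
Boundary: ½(f(12) + f(21)) = ½(2.48491 + 3.04452) = 2.76471.
Running total after boundary: 27.8808.
Correction k=1: B_{2}/2! · (f^{(1)}(21) − f^{(1)}(12)) = 1/12 · (0.0476190 − 0.0833333) = -0.00297619.
After k=1: 27.8778.
Correction k=2: B_{4}/4! · (f^{(3)}(21) − f^{(3)}(12)) = −1/720 · (0.000215959 − 0.00115741) = 1.30757e-06.
After k=2: 27.8778.
Correction k=3: B_{6}/6! · (f^{(5)}(21) − f^{(5)}(12)) = 1/30240 · (5.87645e-06 − 9.64506e-05) = -2.99518e-09.

S_3 ≈ 27.8778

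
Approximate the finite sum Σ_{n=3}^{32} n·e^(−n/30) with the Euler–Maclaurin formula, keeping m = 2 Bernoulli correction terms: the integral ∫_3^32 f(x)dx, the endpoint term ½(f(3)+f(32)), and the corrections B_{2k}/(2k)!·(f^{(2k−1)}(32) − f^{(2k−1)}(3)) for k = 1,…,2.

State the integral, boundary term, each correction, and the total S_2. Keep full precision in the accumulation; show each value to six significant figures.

Integral: ∫_3^32 x·e^(−x/30) dx = 255.663.
Endpoint term: (f(3) + f(32))/2 = (2.71451 + 11.0129)/2 = 6.86372.
Integral + boundary = 262.527.
Correction k=1: B_{2}/2! · (f^{(1)}(32) − f^{(1)}(3)) = 1/12 · (-0.0229436 − 0.814354) = -0.0697748.
Partial sum through k=1: 262.457.
Correction k=2: B_{4}/4! · (f^{(3)}(32) − f^{(3)}(3)) = −1/720 · (0.000739293 − 0.00291559) = 3.02263e-06.

S_2 ≈ 262.457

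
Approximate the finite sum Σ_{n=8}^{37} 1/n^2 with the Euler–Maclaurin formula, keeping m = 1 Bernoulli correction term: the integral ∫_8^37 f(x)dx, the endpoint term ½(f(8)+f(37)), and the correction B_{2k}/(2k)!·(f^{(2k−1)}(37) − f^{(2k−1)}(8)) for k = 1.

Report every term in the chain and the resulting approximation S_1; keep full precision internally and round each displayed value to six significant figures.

S_1 ≈ 0.106473

∫_8^37 1/x^2 dx evaluates to 0.0979730.
Endpoint term: (f(8) + f(37))/2 = (0.0156250 + 0.000730460)/2 = 0.00817773.
So far: 0.106151.
Order-1 term: 1/12 · (-3.94843e-05 − (-0.00390625)) = 0.000322230.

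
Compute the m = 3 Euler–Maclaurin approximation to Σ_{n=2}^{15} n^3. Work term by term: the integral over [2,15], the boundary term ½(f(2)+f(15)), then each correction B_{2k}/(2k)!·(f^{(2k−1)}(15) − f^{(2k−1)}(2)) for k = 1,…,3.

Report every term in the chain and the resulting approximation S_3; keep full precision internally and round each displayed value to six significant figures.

S_3 ≈ 14399.0

The integral term ∫_2^15 x^3 dx = 12652.2.
Endpoint term: (f(2) + f(15))/2 = (8.00000 + 3375.00)/2 = 1691.50.
Integral + boundary = 14343.8.
k=1: B_{2}/(2)! × [f^{(1)}(15) − f^{(1)}(2)] = 1/12 × (675.000 − 12.0000) = 55.2500.
Partial sum through k=1: 14399.0.
k=2: B_{4}/(4)! × [f^{(3)}(15) − f^{(3)}(2)] = −1/720 × (6.00000 − 6.00000) = 0.00000.
Partial sum through k=2: 14399.0.
k=3: B_{6}/(6)! × [f^{(5)}(15) − f^{(5)}(2)] = 1/30240 × (0.00000 − 0.00000) = 0.00000.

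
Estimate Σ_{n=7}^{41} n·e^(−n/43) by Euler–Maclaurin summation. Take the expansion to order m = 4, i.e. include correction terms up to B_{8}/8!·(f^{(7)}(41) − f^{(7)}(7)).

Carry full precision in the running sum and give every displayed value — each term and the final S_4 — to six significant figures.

S_4 ≈ 445.776

The integral term ∫_7^41 x·e^(−x/43) dx = 434.959.
Endpoint term: (f(7) + f(41))/2 = (5.94838 + 15.8012)/2 = 10.8748.
Running total after boundary: 445.834.
Correction k=1: B_{2}/2! · (f^{(1)}(41) − f^{(1)}(7)) = 1/12 · (0.0179253 − 0.711435) = -0.0577924.
Running total after k=1: 445.776.
Correction k=2: B_{4}/4! · (f^{(3)}(41) − f^{(3)}(7)) = −1/720 · (0.000426562 − 0.00130393) = 1.21857e-06.
Running total after k=2: 445.776.
Correction k=3: B_{6}/6! · (f^{(5)}(41) − f^{(5)}(7)) = 1/30240 · (4.56155e-07 − 1.20233e-06) = -2.46749e-11.
Running total after k=3: 445.776.
Correction k=4: B_{8}/8! · (f^{(7)}(41) − f^{(7)}(7)) = −1/1209600 · (3.68637e-10 − 9.19113e-10) = 4.55089e-16.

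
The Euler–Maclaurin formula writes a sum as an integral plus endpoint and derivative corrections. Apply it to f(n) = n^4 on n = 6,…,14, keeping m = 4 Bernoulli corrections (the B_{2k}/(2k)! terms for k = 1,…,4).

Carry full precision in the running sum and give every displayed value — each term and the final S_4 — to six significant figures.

Integral: ∫_6^14 x^4 dx = 106010.
Endpoint term: (f(6) + f(14))/2 = (1296.00 + 38416.0)/2 = 19856.0.
Integral + boundary = 125866.
k=1: B_{2}/(2)! × [f^{(1)}(14) − f^{(1)}(6)] = 1/12 × (10976.0 − 864.000) = 842.667.
Running total after k=1: 126708.
k=2: B_{4}/(4)! × [f^{(3)}(14) − f^{(3)}(6)] = −1/720 × (336.000 − 144.000) = -0.266667.
Running total after k=2: 126708.
k=3: B_{6}/(6)! × [f^{(5)}(14) − f^{(5)}(6)] = 1/30240 × (0.00000 − 0.00000) = 0.00000.
Running total after k=3: 126708.
k=4: B_{8}/(8)! × [f^{(7)}(14) − f^{(7)}(6)] = −1/1209600 × (0.00000 − 0.00000) = 0.00000.

S_4 ≈ 126708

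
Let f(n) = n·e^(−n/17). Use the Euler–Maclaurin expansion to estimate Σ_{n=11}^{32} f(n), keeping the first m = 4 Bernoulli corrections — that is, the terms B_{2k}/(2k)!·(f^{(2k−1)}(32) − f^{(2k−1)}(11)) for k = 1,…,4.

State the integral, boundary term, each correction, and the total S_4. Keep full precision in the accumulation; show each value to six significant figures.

S_4 ≈ 127.706

∫_11^32 x·e^(−x/17) dx evaluates to 122.417.
Endpoint term: (f(11) + f(32))/2 = (5.75942 + 4.87141)/2 = 5.31541.
Integral + boundary = 127.732.
Order-1 term: 1/12 · (-0.134322 − 0.184794) = -0.0265930.
After k=1: 127.706.
Order-2 term: −1/720 · (0.000588723 − 0.00426284) = 5.10294e-06.
After k=2: 127.706.
Order-3 term: 1/30240 · (5.68245e-06 − 2.72881e-05) = -7.14472e-10.
After k=3: 127.706.
Order-4 term: −1/1209600 · (3.22761e-08 − 1.37806e-07) = 8.72434e-14.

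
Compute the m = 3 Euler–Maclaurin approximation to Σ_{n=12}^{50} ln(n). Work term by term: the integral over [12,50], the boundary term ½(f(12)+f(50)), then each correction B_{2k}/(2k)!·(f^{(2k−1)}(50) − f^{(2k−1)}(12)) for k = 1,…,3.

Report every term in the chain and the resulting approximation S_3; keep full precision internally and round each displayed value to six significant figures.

S_3 ≈ 130.975

Integral: ∫_12^50 ln(x) dx = 127.782.
Boundary: ½(f(12) + f(50)) = ½(2.48491 + 3.91202) = 3.19846.
So far: 130.981.
k=1: B_{2}/(2)! × [f^{(1)}(50) − f^{(1)}(12)] = 1/12 × (0.0200000 − 0.0833333) = -0.00527778.
Running total after k=1: 130.975.
k=2: B_{4}/(4)! × [f^{(3)}(50) − f^{(3)}(12)] = −1/720 × (1.60000e-05 − 0.00115741) = 1.58529e-06.
Running total after k=2: 130.975.
k=3: B_{6}/(6)! × [f^{(5)}(50) − f^{(5)}(12)] = 1/30240 × (7.68000e-08 − 9.64506e-05) = -3.18696e-09.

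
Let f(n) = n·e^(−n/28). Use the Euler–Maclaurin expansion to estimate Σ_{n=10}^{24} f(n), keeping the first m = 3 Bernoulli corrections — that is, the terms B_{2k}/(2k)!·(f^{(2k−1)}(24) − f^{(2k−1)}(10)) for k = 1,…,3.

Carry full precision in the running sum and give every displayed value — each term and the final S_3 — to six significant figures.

S_3 ≈ 135.123

The integral term ∫_10^24 x·e^(−x/28) dx = 126.565.
Boundary: ½(f(10) + f(24)) = ½(6.99673 + 10.1849) = 8.59084.
Integral + boundary = 135.156.
Correction k=1: B_{2}/2! · (f^{(1)}(24) − f^{(1)}(10)) = 1/12 · (0.0606247 − 0.449789) = -0.0324304.
Partial sum through k=1: 135.123.
Correction k=2: B_{4}/4! · (f^{(3)}(24) − f^{(3)}(10)) = −1/720 · (0.00115991 − 0.00235859) = 1.66483e-06.
Partial sum through k=2: 135.123.
Correction k=3: B_{6}/6! · (f^{(5)}(24) − f^{(5)}(10)) = 1/30240 · (2.86033e-06 − 5.28504e-06) = -8.01823e-11.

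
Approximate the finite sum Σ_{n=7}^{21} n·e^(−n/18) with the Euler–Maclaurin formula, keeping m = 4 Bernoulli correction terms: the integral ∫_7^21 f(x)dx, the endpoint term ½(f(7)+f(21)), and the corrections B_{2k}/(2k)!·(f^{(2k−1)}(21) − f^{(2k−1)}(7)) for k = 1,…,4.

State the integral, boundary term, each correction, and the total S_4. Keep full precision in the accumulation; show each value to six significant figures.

S_4 ≈ 92.0125

∫_7^21 x·e^(−x/18) dx evaluates to 86.4092.
½[f(7) + f(21)] = ½[4.74467 + 6.53947] = 5.64207.
Integral + boundary = 92.0513.
Order-1 term: 1/12 · (-0.0519005 − 0.414217) = -0.0388431.
After k=1: 92.0125.
Order-2 term: −1/720 · (0.00176206 − 0.00546246) = 5.13945e-06.
After k=2: 92.0125.
Order-3 term: 1/30240 · (1.13713e-05 − 2.97730e-05) = -6.08524e-10.
After k=3: 92.0125.
Order-4 term: −1/1209600 · (5.34078e-08 − 1.31749e-07) = 6.47661e-14.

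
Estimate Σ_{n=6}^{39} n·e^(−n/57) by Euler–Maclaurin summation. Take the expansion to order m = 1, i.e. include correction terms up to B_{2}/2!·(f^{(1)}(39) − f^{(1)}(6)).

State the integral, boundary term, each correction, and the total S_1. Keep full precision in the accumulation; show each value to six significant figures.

S_1 ≈ 484.138

The integral term ∫_6^39 x·e^(−x/57) dx = 471.654.
Endpoint term: (f(6) + f(39))/2 = (5.40053 + 19.6750)/2 = 12.5378.
Running total after boundary: 484.192.
k=1: B_{2}/(2)! × [f^{(1)}(39) − f^{(1)}(6)] = 1/12 × (0.159312 − 0.805342) = -0.0538358.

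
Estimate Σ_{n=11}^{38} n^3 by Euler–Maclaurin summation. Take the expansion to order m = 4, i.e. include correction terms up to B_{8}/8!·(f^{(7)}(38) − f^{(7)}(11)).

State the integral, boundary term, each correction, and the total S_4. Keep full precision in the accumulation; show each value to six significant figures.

∫_11^38 x^3 dx evaluates to 517624.
Endpoint term: (f(11) + f(38))/2 = (1331.00 + 54872.0)/2 = 28101.5.
Running total after boundary: 545725.
Order-1 term: 1/12 · (4332.00 − 363.000) = 330.750.
Partial sum through k=1: 546056.
Order-2 term: −1/720 · (6.00000 − 6.00000) = 0.00000.
Partial sum through k=2: 546056.
Order-3 term: 1/30240 · (0.00000 − 0.00000) = 0.00000.
Partial sum through k=3: 546056.
Order-4 term: −1/1209600 · (0.00000 − 0.00000) = 0.00000.

S_4 ≈ 546056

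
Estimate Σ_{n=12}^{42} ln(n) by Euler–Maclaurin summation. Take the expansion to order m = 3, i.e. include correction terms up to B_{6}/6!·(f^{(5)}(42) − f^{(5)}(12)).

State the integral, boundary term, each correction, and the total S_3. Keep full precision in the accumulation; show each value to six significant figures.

Integral: ∫_12^42 ln(x) dx = 97.1632.
½[f(12) + f(42)] = ½[2.48491 + 3.73767] = 3.11129.
Integral + boundary = 100.275.
Correction k=1: B_{2}/2! · (f^{(1)}(42) − f^{(1)}(12)) = 1/12 · (0.0238095 − 0.0833333) = -0.00496032.
After k=1: 100.270.
Correction k=2: B_{4}/4! · (f^{(3)}(42) − f^{(3)}(12)) = −1/720 · (2.69949e-05 − 0.00115741) = 1.57002e-06.
After k=2: 100.270.
Correction k=3: B_{6}/6! · (f^{(5)}(42) − f^{(5)}(12)) = 1/30240 · (1.83639e-07 − 9.64506e-05) = -3.18343e-09.

S_3 ≈ 100.270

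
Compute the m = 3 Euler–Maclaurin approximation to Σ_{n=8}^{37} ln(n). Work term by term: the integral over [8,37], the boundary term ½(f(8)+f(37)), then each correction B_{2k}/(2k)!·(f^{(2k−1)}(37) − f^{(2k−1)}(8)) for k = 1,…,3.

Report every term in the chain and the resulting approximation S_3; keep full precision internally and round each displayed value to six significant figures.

∫_8^37 ln(x) dx evaluates to 87.9684.
Endpoint term: (f(8) + f(37))/2 = (2.07944 + 3.61092)/2 = 2.84518.
Running total after boundary: 90.8136.
Order-1 term: 1/12 · (0.0270270 − 0.125000) = -0.00816441.
Partial sum through k=1: 90.8054.
Order-2 term: −1/720 · (3.94843e-05 − 0.00390625) = 5.37051e-06.
Partial sum through k=2: 90.8055.
Order-3 term: 1/30240 · (3.46101e-07 − 0.000732422) = -2.42089e-08.

S_3 ≈ 90.8055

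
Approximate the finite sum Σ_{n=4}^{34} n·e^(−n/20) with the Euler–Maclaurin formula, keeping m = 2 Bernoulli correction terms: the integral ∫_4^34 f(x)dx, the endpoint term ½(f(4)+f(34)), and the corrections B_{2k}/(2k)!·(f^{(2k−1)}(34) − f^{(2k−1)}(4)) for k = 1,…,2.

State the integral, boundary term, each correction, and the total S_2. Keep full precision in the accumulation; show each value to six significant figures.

S_2 ≈ 200.370

Integral: ∫_4^34 x·e^(−x/20) dx = 195.693.
½[f(4) + f(34)] = ½[3.27492 + 6.21124] = 4.74308.
Integral + boundary = 200.436.
Order-1 term: 1/12 · (-0.127878 − 0.654985) = -0.0652386.
After k=1: 200.370.
Order-2 term: −1/720 · (0.000593721 − 0.00573112) = 7.13527e-06.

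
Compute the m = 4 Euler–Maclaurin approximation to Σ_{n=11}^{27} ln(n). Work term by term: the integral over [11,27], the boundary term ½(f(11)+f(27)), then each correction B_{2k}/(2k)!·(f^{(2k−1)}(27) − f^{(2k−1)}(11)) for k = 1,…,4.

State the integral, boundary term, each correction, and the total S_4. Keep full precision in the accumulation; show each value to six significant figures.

S_4 ≈ 49.4531

∫_11^27 ln(x) dx evaluates to 46.6107.
Endpoint term: (f(11) + f(27))/2 = (2.39790 + 3.29584)/2 = 2.84687.
So far: 49.4576.
Order-1 term: 1/12 · (0.0370370 − 0.0909091) = -0.00448934.
Running total after k=1: 49.4531.
Order-2 term: −1/720 · (0.000101611 − 0.00150263) = 1.94586e-06.
Running total after k=2: 49.4531.
Order-3 term: 1/30240 · (1.67260e-06 − 0.000149021) = -4.87264e-09.
Running total after k=3: 49.4531.
Order-4 term: −1/1209600 · (6.88313e-08 − 3.69474e-05) = 3.04882e-11.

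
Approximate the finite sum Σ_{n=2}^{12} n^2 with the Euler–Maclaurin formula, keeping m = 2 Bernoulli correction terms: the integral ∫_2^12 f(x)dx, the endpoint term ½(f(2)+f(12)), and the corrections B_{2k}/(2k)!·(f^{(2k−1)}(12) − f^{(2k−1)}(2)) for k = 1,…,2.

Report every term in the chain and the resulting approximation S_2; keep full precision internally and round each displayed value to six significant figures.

The integral term ∫_2^12 x^2 dx = 573.333.
Boundary: ½(f(2) + f(12)) = ½(4.00000 + 144.000) = 74.0000.
Integral + boundary = 647.333.
k=1: B_{2}/(2)! × [f^{(1)}(12) − f^{(1)}(2)] = 1/12 × (24.0000 − 4.00000) = 1.66667.
After k=1: 649.000.
k=2: B_{4}/(4)! × [f^{(3)}(12) − f^{(3)}(2)] = −1/720 × (0.00000 − 0.00000) = 0.00000.

S_2 ≈ 649.000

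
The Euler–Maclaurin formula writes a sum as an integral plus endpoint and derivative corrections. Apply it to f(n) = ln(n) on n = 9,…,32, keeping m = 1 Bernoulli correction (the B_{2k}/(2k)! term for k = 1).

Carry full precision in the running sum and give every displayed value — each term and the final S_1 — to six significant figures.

∫_9^32 ln(x) dx evaluates to 68.1285.
½[f(9) + f(32)] = ½[2.19722 + 3.46574] = 2.83148.
Integral + boundary = 70.9600.
Order-1 term: 1/12 · (0.0312500 − 0.111111) = -0.00665509.

S_1 ≈ 70.9534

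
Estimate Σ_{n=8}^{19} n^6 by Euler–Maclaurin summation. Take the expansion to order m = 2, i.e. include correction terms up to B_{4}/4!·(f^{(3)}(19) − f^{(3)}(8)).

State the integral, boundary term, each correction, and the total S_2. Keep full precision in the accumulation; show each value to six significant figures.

S_2 ≈ 1.52271e+08

∫_8^19 x^6 dx evaluates to 1.27396e+08.
Boundary: ½(f(8) + f(19)) = ½(262144 + 4.70459e+07) = 2.36540e+07.
So far: 1.51050e+08.
Order-1 term: 1/12 · (1.48566e+07 − 196608) = 1.22167e+06.
Partial sum through k=1: 1.52272e+08.
Order-2 term: −1/720 · (823080 − 61440.0) = -1057.83.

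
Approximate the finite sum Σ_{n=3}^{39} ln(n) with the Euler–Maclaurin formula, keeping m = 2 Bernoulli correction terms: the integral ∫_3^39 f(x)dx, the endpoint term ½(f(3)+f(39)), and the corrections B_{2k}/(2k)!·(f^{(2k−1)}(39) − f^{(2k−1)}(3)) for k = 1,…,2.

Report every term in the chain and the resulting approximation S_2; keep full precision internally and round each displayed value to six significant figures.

S_2 ≈ 105.939

∫_3^39 ln(x) dx evaluates to 103.583.
Boundary: ½(f(3) + f(39)) = ½(1.09861 + 3.66356) = 2.38109.
So far: 105.964.
Correction k=1: B_{2}/2! · (f^{(1)}(39) − f^{(1)}(3)) = 1/12 · (0.0256410 − 0.333333) = -0.0256410.
After k=1: 105.939.
Correction k=2: B_{4}/4! · (f^{(3)}(39) − f^{(3)}(3)) = −1/720 · (3.37160e-05 − 0.0740741) = 0.000102834.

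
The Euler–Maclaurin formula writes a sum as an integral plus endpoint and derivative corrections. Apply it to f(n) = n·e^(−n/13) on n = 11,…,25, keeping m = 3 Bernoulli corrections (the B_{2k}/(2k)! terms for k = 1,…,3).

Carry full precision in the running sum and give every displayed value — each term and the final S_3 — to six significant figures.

S_3 ≈ 65.8361

∫_11^25 x·e^(−x/13) dx evaluates to 61.6660.
Endpoint term: (f(11) + f(25))/2 = (4.71968 + 3.65391)/2 = 4.18680.
Integral + boundary = 65.8528.
Order-1 term: 1/12 · (-0.134914 − 0.0660095) = -0.0167436.
Partial sum through k=1: 65.8361.
Order-2 term: −1/720 · (0.000931357 − 0.00546825) = 6.30123e-06.
Partial sum through k=2: 65.8361.
Order-3 term: 1/30240 · (1.57457e-05 − 6.24018e-05) = -1.54286e-09.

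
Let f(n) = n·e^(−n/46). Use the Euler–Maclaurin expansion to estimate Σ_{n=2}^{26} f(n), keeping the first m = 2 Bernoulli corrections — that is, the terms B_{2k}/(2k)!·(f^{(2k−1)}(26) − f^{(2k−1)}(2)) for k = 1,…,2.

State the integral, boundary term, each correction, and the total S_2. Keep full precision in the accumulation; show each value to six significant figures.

Integral: ∫_2^26 x·e^(−x/46) dx = 232.057.
½[f(2) + f(26)] = ½[1.91491 + 14.7742] = 8.34453.
Running total after boundary: 240.402.
Order-1 term: 1/12 · (0.247059 − 0.915825) = -0.0557305.
After k=1: 240.346.
Order-2 term: −1/720 · (0.000653843 − 0.00133777) = 9.49905e-07.

S_2 ≈ 240.346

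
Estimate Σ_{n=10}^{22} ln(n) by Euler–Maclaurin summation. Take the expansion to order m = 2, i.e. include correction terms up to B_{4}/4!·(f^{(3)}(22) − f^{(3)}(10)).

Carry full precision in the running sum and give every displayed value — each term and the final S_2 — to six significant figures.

∫_10^22 ln(x) dx evaluates to 32.9771.
½[f(10) + f(22)] = ½[2.30259 + 3.09104] = 2.69681.
Running total after boundary: 35.6739.
k=1: B_{2}/(2)! × [f^{(1)}(22) − f^{(1)}(10)] = 1/12 × (0.0454545 − 0.100000) = -0.00454545.
Partial sum through k=1: 35.6694.
k=2: B_{4}/(4)! × [f^{(3)}(22) − f^{(3)}(10)] = −1/720 × (0.000187829 − 0.00200000) = 2.51690e-06.

S_2 ≈ 35.6694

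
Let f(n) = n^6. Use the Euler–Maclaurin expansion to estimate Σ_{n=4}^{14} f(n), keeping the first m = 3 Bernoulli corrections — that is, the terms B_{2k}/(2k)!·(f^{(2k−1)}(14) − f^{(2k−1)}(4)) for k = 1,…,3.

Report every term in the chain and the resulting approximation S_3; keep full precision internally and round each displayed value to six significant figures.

S_3 ≈ 1.90915e+07

Integral: ∫_4^14 x^6 dx = 1.50567e+07.
½[f(4) + f(14)] = ½[4096.00 + 7.52954e+06] = 3.76682e+06.
So far: 1.88235e+07.
Correction k=1: B_{2}/2! · (f^{(1)}(14) − f^{(1)}(4)) = 1/12 · (3.22694e+06 − 6144.00) = 268400.
After k=1: 1.90919e+07.
Correction k=2: B_{4}/4! · (f^{(3)}(14) − f^{(3)}(4)) = −1/720 · (329280 − 7680.00) = -446.667.
After k=2: 1.90915e+07.
Correction k=3: B_{6}/6! · (f^{(5)}(14) − f^{(5)}(4)) = 1/30240 · (10080.0 − 2880.00) = 0.238095.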